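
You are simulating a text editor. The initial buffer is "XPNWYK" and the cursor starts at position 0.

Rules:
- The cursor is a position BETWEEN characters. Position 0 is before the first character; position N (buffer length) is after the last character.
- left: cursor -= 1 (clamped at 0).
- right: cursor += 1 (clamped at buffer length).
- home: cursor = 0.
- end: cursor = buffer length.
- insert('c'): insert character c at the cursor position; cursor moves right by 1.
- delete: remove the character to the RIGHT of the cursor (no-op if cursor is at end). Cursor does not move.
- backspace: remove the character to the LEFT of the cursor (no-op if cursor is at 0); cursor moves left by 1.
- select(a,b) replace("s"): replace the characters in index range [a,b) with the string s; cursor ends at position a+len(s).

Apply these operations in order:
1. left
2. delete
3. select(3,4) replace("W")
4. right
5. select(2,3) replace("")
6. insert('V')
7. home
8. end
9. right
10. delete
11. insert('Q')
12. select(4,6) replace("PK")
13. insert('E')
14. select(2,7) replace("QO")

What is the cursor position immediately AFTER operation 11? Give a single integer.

After op 1 (left): buf='XPNWYK' cursor=0
After op 2 (delete): buf='PNWYK' cursor=0
After op 3 (select(3,4) replace("W")): buf='PNWWK' cursor=4
After op 4 (right): buf='PNWWK' cursor=5
After op 5 (select(2,3) replace("")): buf='PNWK' cursor=2
After op 6 (insert('V')): buf='PNVWK' cursor=3
After op 7 (home): buf='PNVWK' cursor=0
After op 8 (end): buf='PNVWK' cursor=5
After op 9 (right): buf='PNVWK' cursor=5
After op 10 (delete): buf='PNVWK' cursor=5
After op 11 (insert('Q')): buf='PNVWKQ' cursor=6

Answer: 6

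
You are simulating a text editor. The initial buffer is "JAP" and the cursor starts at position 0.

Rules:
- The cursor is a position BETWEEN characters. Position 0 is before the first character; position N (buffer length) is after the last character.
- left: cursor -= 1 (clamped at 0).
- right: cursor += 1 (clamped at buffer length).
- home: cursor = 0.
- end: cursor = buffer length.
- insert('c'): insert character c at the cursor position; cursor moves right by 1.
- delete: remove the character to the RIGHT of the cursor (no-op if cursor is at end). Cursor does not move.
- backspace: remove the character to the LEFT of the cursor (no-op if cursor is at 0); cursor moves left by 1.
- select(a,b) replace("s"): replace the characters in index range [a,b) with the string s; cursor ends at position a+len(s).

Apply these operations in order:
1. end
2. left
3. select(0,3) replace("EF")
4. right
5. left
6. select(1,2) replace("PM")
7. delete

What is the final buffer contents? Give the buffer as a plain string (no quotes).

Answer: EPM

Derivation:
After op 1 (end): buf='JAP' cursor=3
After op 2 (left): buf='JAP' cursor=2
After op 3 (select(0,3) replace("EF")): buf='EF' cursor=2
After op 4 (right): buf='EF' cursor=2
After op 5 (left): buf='EF' cursor=1
After op 6 (select(1,2) replace("PM")): buf='EPM' cursor=3
After op 7 (delete): buf='EPM' cursor=3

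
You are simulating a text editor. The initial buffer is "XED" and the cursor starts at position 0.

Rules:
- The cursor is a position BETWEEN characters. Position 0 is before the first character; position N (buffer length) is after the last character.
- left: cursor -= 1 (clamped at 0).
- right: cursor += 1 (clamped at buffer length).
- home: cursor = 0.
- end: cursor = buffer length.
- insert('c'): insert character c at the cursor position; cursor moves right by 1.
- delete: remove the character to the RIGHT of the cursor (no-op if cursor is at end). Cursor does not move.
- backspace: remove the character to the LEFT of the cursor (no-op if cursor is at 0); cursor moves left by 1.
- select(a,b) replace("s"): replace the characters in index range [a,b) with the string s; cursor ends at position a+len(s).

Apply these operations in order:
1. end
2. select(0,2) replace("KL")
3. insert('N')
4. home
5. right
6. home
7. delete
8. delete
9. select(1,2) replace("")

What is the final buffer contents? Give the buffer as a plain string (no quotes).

Answer: N

Derivation:
After op 1 (end): buf='XED' cursor=3
After op 2 (select(0,2) replace("KL")): buf='KLD' cursor=2
After op 3 (insert('N')): buf='KLND' cursor=3
After op 4 (home): buf='KLND' cursor=0
After op 5 (right): buf='KLND' cursor=1
After op 6 (home): buf='KLND' cursor=0
After op 7 (delete): buf='LND' cursor=0
After op 8 (delete): buf='ND' cursor=0
After op 9 (select(1,2) replace("")): buf='N' cursor=1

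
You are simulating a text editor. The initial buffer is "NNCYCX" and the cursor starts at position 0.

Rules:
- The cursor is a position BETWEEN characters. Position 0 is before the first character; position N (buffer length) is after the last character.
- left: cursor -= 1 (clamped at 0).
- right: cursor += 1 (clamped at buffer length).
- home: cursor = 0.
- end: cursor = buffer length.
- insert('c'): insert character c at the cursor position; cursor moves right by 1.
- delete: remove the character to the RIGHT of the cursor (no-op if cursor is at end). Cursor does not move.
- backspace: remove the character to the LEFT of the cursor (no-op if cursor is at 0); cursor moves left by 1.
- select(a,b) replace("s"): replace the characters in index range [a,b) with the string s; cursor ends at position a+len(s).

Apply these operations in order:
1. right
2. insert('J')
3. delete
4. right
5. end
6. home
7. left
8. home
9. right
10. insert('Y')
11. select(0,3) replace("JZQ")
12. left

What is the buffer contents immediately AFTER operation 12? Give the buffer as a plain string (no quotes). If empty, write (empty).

Answer: JZQCYCX

Derivation:
After op 1 (right): buf='NNCYCX' cursor=1
After op 2 (insert('J')): buf='NJNCYCX' cursor=2
After op 3 (delete): buf='NJCYCX' cursor=2
After op 4 (right): buf='NJCYCX' cursor=3
After op 5 (end): buf='NJCYCX' cursor=6
After op 6 (home): buf='NJCYCX' cursor=0
After op 7 (left): buf='NJCYCX' cursor=0
After op 8 (home): buf='NJCYCX' cursor=0
After op 9 (right): buf='NJCYCX' cursor=1
After op 10 (insert('Y')): buf='NYJCYCX' cursor=2
After op 11 (select(0,3) replace("JZQ")): buf='JZQCYCX' cursor=3
After op 12 (left): buf='JZQCYCX' cursor=2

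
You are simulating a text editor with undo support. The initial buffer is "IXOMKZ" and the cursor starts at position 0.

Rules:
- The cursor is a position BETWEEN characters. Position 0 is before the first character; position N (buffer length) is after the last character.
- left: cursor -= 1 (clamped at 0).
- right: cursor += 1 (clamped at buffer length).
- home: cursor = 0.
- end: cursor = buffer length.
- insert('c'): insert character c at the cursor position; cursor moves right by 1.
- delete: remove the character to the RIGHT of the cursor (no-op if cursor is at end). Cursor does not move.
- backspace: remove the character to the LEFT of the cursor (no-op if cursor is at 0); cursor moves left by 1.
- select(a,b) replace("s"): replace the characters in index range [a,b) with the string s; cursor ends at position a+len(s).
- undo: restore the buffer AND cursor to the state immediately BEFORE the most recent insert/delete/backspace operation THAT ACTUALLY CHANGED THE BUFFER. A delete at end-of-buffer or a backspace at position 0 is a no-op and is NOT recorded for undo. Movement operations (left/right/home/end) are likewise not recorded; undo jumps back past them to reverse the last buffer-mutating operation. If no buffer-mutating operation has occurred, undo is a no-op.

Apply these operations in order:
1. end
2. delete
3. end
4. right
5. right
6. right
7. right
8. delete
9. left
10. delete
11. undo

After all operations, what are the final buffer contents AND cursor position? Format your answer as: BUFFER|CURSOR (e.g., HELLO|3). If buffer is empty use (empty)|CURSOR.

After op 1 (end): buf='IXOMKZ' cursor=6
After op 2 (delete): buf='IXOMKZ' cursor=6
After op 3 (end): buf='IXOMKZ' cursor=6
After op 4 (right): buf='IXOMKZ' cursor=6
After op 5 (right): buf='IXOMKZ' cursor=6
After op 6 (right): buf='IXOMKZ' cursor=6
After op 7 (right): buf='IXOMKZ' cursor=6
After op 8 (delete): buf='IXOMKZ' cursor=6
After op 9 (left): buf='IXOMKZ' cursor=5
After op 10 (delete): buf='IXOMK' cursor=5
After op 11 (undo): buf='IXOMKZ' cursor=5

Answer: IXOMKZ|5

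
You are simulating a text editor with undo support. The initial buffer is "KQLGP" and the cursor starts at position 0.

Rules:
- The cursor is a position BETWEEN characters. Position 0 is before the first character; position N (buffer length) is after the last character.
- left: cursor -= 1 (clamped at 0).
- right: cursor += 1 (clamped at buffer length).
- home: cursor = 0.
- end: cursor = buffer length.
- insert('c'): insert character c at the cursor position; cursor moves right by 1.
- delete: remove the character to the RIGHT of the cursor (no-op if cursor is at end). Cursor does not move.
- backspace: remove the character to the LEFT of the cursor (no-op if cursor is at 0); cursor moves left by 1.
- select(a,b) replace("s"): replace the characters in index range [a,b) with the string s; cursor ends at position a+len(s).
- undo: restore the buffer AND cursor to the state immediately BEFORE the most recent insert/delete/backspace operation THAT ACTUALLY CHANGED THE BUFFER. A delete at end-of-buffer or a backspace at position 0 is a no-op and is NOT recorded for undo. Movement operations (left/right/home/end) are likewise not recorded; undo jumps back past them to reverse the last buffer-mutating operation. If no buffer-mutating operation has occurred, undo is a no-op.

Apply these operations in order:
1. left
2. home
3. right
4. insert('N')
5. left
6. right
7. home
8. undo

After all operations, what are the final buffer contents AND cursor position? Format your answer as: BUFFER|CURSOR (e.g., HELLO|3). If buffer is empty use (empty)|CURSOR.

Answer: KQLGP|1

Derivation:
After op 1 (left): buf='KQLGP' cursor=0
After op 2 (home): buf='KQLGP' cursor=0
After op 3 (right): buf='KQLGP' cursor=1
After op 4 (insert('N')): buf='KNQLGP' cursor=2
After op 5 (left): buf='KNQLGP' cursor=1
After op 6 (right): buf='KNQLGP' cursor=2
After op 7 (home): buf='KNQLGP' cursor=0
After op 8 (undo): buf='KQLGP' cursor=1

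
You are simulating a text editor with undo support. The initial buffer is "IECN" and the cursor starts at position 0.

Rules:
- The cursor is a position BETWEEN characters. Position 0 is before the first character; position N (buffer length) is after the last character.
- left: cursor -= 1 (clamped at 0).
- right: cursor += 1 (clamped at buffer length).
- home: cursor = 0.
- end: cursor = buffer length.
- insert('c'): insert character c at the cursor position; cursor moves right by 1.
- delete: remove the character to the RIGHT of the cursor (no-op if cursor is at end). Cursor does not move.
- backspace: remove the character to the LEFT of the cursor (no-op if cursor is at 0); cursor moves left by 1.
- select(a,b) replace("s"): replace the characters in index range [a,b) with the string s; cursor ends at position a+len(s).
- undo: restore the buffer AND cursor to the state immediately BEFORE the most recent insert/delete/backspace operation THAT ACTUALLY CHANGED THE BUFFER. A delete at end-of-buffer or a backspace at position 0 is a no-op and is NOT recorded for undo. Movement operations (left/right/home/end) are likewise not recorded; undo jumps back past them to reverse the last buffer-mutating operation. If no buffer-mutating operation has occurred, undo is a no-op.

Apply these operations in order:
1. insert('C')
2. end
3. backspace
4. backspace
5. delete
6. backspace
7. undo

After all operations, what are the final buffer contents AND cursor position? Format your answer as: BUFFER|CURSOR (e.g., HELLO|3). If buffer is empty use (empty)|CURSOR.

Answer: CIE|3

Derivation:
After op 1 (insert('C')): buf='CIECN' cursor=1
After op 2 (end): buf='CIECN' cursor=5
After op 3 (backspace): buf='CIEC' cursor=4
After op 4 (backspace): buf='CIE' cursor=3
After op 5 (delete): buf='CIE' cursor=3
After op 6 (backspace): buf='CI' cursor=2
After op 7 (undo): buf='CIE' cursor=3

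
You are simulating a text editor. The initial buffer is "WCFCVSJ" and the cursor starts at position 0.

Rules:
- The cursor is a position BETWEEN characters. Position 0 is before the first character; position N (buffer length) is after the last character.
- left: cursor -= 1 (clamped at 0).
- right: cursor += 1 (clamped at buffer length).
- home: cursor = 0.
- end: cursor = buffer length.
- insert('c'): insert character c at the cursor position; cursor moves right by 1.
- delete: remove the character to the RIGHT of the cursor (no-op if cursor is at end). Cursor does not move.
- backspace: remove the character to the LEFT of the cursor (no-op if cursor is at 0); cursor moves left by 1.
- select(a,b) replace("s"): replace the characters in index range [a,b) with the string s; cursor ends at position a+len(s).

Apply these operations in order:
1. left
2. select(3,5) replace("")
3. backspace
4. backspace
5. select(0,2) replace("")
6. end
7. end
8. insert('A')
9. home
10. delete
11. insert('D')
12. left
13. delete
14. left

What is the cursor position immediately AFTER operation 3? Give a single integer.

Answer: 2

Derivation:
After op 1 (left): buf='WCFCVSJ' cursor=0
After op 2 (select(3,5) replace("")): buf='WCFSJ' cursor=3
After op 3 (backspace): buf='WCSJ' cursor=2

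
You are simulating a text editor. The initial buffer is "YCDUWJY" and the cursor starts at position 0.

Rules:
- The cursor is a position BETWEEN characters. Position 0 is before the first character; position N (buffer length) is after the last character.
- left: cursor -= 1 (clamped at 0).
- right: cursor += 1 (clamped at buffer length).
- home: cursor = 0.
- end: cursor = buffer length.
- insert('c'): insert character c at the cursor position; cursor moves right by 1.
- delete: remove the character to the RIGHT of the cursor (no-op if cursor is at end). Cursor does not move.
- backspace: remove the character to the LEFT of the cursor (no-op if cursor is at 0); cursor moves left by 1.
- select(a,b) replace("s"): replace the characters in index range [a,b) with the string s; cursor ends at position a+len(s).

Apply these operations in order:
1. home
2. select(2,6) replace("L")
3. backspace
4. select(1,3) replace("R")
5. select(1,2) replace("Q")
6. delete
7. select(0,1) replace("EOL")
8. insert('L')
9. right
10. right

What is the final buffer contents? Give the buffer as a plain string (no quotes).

Answer: EOLLQ

Derivation:
After op 1 (home): buf='YCDUWJY' cursor=0
After op 2 (select(2,6) replace("L")): buf='YCLY' cursor=3
After op 3 (backspace): buf='YCY' cursor=2
After op 4 (select(1,3) replace("R")): buf='YR' cursor=2
After op 5 (select(1,2) replace("Q")): buf='YQ' cursor=2
After op 6 (delete): buf='YQ' cursor=2
After op 7 (select(0,1) replace("EOL")): buf='EOLQ' cursor=3
After op 8 (insert('L')): buf='EOLLQ' cursor=4
After op 9 (right): buf='EOLLQ' cursor=5
After op 10 (right): buf='EOLLQ' cursor=5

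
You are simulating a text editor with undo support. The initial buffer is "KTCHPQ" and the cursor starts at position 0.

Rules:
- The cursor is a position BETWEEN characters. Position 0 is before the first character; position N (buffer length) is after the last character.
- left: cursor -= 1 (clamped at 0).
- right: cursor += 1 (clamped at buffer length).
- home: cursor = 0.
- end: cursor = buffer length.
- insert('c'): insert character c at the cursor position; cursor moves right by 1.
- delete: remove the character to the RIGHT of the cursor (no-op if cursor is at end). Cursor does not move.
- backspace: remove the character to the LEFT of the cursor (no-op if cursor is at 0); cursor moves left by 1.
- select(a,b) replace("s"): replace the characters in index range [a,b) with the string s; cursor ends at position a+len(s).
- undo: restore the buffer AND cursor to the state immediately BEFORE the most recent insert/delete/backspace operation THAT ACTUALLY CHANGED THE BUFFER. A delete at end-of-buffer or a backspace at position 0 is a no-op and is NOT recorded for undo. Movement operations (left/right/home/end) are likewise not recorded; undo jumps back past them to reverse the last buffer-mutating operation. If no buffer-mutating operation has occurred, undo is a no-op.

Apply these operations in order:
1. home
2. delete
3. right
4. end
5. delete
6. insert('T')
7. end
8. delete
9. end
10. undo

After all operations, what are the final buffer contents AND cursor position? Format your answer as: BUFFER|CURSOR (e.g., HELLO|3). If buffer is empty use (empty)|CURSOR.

Answer: TCHPQ|5

Derivation:
After op 1 (home): buf='KTCHPQ' cursor=0
After op 2 (delete): buf='TCHPQ' cursor=0
After op 3 (right): buf='TCHPQ' cursor=1
After op 4 (end): buf='TCHPQ' cursor=5
After op 5 (delete): buf='TCHPQ' cursor=5
After op 6 (insert('T')): buf='TCHPQT' cursor=6
After op 7 (end): buf='TCHPQT' cursor=6
After op 8 (delete): buf='TCHPQT' cursor=6
After op 9 (end): buf='TCHPQT' cursor=6
After op 10 (undo): buf='TCHPQ' cursor=5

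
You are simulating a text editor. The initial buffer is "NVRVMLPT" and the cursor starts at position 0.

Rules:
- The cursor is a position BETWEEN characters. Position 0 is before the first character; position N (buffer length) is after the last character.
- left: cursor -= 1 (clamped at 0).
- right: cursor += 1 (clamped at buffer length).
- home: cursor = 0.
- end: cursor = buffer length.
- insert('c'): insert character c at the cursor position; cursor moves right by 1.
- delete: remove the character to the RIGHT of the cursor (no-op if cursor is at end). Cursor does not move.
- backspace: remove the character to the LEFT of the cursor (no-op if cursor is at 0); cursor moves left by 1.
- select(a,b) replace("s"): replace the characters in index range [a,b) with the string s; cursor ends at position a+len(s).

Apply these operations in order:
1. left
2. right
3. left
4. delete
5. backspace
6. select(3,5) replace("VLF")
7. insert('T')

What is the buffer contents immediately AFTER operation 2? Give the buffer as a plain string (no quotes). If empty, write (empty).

After op 1 (left): buf='NVRVMLPT' cursor=0
After op 2 (right): buf='NVRVMLPT' cursor=1

Answer: NVRVMLPT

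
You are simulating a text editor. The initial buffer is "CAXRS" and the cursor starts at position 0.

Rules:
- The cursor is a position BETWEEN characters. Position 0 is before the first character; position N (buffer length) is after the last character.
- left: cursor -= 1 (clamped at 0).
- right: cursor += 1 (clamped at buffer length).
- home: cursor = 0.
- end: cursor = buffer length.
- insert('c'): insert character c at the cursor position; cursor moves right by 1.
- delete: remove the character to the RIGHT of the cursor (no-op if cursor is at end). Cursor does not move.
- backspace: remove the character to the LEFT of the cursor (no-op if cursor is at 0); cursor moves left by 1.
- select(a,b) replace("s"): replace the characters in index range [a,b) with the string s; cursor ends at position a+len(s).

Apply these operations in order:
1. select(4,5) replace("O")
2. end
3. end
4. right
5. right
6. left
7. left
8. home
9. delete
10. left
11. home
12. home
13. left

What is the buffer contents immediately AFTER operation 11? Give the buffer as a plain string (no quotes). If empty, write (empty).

Answer: AXRO

Derivation:
After op 1 (select(4,5) replace("O")): buf='CAXRO' cursor=5
After op 2 (end): buf='CAXRO' cursor=5
After op 3 (end): buf='CAXRO' cursor=5
After op 4 (right): buf='CAXRO' cursor=5
After op 5 (right): buf='CAXRO' cursor=5
After op 6 (left): buf='CAXRO' cursor=4
After op 7 (left): buf='CAXRO' cursor=3
After op 8 (home): buf='CAXRO' cursor=0
After op 9 (delete): buf='AXRO' cursor=0
After op 10 (left): buf='AXRO' cursor=0
After op 11 (home): buf='AXRO' cursor=0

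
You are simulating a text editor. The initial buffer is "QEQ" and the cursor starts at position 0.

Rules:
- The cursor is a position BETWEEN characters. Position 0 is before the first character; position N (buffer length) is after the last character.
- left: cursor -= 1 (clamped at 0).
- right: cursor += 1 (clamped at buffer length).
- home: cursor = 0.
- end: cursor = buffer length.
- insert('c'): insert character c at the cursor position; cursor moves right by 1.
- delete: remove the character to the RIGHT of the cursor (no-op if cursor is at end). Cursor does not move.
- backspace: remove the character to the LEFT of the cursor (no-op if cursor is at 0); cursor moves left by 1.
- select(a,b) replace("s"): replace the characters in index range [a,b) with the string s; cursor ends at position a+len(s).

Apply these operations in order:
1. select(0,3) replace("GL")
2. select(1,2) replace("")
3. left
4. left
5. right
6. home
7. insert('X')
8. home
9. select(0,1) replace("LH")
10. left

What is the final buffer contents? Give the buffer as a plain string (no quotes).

Answer: LHG

Derivation:
After op 1 (select(0,3) replace("GL")): buf='GL' cursor=2
After op 2 (select(1,2) replace("")): buf='G' cursor=1
After op 3 (left): buf='G' cursor=0
After op 4 (left): buf='G' cursor=0
After op 5 (right): buf='G' cursor=1
After op 6 (home): buf='G' cursor=0
After op 7 (insert('X')): buf='XG' cursor=1
After op 8 (home): buf='XG' cursor=0
After op 9 (select(0,1) replace("LH")): buf='LHG' cursor=2
After op 10 (left): buf='LHG' cursor=1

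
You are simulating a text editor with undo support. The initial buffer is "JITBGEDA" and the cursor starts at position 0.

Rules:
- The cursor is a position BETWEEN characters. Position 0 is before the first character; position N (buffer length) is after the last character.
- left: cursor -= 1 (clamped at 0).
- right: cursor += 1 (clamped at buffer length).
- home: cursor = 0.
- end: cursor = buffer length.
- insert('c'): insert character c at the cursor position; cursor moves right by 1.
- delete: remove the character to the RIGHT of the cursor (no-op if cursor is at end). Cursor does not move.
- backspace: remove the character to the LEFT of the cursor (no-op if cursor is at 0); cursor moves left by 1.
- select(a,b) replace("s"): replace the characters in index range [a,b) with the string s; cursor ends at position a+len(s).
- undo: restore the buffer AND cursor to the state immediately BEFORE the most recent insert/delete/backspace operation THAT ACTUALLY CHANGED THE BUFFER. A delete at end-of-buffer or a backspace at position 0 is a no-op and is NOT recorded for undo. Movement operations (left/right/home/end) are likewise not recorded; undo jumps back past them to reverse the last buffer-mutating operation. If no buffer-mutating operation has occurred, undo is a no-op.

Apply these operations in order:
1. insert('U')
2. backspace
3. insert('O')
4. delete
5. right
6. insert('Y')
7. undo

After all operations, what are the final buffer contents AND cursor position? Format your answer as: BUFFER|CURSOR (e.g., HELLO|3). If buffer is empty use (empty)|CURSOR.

After op 1 (insert('U')): buf='UJITBGEDA' cursor=1
After op 2 (backspace): buf='JITBGEDA' cursor=0
After op 3 (insert('O')): buf='OJITBGEDA' cursor=1
After op 4 (delete): buf='OITBGEDA' cursor=1
After op 5 (right): buf='OITBGEDA' cursor=2
After op 6 (insert('Y')): buf='OIYTBGEDA' cursor=3
After op 7 (undo): buf='OITBGEDA' cursor=2

Answer: OITBGEDA|2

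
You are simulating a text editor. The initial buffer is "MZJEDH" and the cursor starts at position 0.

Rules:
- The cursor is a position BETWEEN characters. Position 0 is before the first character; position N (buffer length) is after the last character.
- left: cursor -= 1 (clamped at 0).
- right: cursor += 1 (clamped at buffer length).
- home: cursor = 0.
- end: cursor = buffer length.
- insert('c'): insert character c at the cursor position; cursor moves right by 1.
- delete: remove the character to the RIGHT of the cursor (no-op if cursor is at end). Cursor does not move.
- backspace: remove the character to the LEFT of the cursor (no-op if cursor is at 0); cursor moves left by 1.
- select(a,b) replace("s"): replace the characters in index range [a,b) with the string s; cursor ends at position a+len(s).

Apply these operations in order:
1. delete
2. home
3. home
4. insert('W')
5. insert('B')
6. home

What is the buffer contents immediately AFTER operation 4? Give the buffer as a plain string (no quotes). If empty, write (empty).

Answer: WZJEDH

Derivation:
After op 1 (delete): buf='ZJEDH' cursor=0
After op 2 (home): buf='ZJEDH' cursor=0
After op 3 (home): buf='ZJEDH' cursor=0
After op 4 (insert('W')): buf='WZJEDH' cursor=1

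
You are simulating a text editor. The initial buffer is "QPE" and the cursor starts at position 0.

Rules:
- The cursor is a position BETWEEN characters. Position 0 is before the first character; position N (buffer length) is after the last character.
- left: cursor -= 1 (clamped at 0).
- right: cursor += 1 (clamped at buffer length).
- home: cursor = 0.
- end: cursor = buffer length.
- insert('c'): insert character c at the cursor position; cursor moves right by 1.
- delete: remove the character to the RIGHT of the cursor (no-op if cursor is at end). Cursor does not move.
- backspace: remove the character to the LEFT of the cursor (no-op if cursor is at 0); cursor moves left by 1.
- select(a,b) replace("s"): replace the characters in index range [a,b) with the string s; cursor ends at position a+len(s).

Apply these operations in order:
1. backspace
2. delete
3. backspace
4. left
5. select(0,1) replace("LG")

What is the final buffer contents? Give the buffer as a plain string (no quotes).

After op 1 (backspace): buf='QPE' cursor=0
After op 2 (delete): buf='PE' cursor=0
After op 3 (backspace): buf='PE' cursor=0
After op 4 (left): buf='PE' cursor=0
After op 5 (select(0,1) replace("LG")): buf='LGE' cursor=2

Answer: LGE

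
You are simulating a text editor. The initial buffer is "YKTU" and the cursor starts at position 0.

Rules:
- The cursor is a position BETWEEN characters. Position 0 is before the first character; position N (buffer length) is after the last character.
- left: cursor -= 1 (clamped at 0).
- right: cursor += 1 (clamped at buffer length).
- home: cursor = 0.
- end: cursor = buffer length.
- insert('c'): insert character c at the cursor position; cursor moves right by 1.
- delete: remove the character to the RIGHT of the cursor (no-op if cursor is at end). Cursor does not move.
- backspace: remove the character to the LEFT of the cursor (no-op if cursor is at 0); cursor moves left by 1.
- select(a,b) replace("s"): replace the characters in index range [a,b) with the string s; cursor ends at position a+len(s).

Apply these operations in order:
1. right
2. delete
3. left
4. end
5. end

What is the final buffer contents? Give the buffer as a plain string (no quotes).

After op 1 (right): buf='YKTU' cursor=1
After op 2 (delete): buf='YTU' cursor=1
After op 3 (left): buf='YTU' cursor=0
After op 4 (end): buf='YTU' cursor=3
After op 5 (end): buf='YTU' cursor=3

Answer: YTU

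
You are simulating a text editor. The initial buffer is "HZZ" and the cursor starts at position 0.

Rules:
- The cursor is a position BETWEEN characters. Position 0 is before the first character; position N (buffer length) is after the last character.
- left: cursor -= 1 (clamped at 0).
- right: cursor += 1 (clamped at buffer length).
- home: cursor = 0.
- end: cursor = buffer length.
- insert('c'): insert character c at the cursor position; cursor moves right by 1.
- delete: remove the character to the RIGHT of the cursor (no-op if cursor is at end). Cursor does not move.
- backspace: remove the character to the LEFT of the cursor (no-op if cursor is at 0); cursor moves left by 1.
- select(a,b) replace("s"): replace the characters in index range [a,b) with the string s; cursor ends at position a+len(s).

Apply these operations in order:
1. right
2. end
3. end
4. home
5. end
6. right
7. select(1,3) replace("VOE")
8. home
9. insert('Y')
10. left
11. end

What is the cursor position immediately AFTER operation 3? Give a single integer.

Answer: 3

Derivation:
After op 1 (right): buf='HZZ' cursor=1
After op 2 (end): buf='HZZ' cursor=3
After op 3 (end): buf='HZZ' cursor=3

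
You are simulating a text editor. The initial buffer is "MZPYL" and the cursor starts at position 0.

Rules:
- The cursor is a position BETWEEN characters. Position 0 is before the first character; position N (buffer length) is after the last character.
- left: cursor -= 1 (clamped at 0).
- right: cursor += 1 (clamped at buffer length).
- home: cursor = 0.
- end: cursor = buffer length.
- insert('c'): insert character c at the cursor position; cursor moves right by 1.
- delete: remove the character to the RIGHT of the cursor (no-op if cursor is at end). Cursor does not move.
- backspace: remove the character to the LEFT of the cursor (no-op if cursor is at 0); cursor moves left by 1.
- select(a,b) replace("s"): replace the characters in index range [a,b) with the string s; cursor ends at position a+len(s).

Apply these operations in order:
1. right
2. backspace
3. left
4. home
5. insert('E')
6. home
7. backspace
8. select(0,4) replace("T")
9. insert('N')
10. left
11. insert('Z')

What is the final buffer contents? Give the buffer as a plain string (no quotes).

Answer: TZNL

Derivation:
After op 1 (right): buf='MZPYL' cursor=1
After op 2 (backspace): buf='ZPYL' cursor=0
After op 3 (left): buf='ZPYL' cursor=0
After op 4 (home): buf='ZPYL' cursor=0
After op 5 (insert('E')): buf='EZPYL' cursor=1
After op 6 (home): buf='EZPYL' cursor=0
After op 7 (backspace): buf='EZPYL' cursor=0
After op 8 (select(0,4) replace("T")): buf='TL' cursor=1
After op 9 (insert('N')): buf='TNL' cursor=2
After op 10 (left): buf='TNL' cursor=1
After op 11 (insert('Z')): buf='TZNL' cursor=2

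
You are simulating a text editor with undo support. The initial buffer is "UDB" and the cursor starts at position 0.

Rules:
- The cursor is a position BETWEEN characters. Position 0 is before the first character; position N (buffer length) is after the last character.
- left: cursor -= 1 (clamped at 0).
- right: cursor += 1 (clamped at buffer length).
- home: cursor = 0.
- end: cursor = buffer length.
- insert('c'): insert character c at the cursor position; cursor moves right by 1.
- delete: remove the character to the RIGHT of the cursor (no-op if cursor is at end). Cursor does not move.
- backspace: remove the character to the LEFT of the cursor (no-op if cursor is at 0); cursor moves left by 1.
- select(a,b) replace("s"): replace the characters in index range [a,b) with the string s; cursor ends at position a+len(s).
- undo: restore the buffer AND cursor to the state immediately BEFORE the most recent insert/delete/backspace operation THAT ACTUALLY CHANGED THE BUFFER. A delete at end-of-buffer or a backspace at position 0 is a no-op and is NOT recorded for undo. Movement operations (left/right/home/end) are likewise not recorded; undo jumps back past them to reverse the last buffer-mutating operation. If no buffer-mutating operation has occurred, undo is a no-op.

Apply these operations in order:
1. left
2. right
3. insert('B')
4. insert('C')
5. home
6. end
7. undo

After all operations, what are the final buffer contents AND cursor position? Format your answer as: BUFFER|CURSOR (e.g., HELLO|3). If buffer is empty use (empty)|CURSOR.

After op 1 (left): buf='UDB' cursor=0
After op 2 (right): buf='UDB' cursor=1
After op 3 (insert('B')): buf='UBDB' cursor=2
After op 4 (insert('C')): buf='UBCDB' cursor=3
After op 5 (home): buf='UBCDB' cursor=0
After op 6 (end): buf='UBCDB' cursor=5
After op 7 (undo): buf='UBDB' cursor=2

Answer: UBDB|2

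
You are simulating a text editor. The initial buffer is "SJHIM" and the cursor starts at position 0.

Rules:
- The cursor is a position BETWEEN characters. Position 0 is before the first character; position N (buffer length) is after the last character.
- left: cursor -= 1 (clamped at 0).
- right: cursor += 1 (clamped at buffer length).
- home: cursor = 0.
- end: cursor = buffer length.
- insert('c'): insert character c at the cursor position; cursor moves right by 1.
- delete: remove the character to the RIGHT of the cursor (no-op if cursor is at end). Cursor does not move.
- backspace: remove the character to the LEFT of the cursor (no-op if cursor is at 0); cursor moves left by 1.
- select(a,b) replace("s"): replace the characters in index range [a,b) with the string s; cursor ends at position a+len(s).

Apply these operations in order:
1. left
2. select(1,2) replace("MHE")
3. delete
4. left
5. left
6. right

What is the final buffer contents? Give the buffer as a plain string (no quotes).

Answer: SMHEIM

Derivation:
After op 1 (left): buf='SJHIM' cursor=0
After op 2 (select(1,2) replace("MHE")): buf='SMHEHIM' cursor=4
After op 3 (delete): buf='SMHEIM' cursor=4
After op 4 (left): buf='SMHEIM' cursor=3
After op 5 (left): buf='SMHEIM' cursor=2
After op 6 (right): buf='SMHEIM' cursor=3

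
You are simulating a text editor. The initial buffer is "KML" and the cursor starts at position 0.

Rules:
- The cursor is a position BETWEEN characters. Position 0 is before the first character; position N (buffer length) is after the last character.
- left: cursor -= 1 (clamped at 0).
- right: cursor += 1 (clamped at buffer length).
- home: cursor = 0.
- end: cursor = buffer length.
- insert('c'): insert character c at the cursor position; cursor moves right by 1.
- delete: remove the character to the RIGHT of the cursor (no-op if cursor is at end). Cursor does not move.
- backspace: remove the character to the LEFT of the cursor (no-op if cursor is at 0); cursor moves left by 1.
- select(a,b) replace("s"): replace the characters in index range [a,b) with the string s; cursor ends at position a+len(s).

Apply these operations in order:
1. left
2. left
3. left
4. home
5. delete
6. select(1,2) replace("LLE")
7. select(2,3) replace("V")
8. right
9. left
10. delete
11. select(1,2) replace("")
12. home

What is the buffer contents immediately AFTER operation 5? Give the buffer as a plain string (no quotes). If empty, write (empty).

Answer: ML

Derivation:
After op 1 (left): buf='KML' cursor=0
After op 2 (left): buf='KML' cursor=0
After op 3 (left): buf='KML' cursor=0
After op 4 (home): buf='KML' cursor=0
After op 5 (delete): buf='ML' cursor=0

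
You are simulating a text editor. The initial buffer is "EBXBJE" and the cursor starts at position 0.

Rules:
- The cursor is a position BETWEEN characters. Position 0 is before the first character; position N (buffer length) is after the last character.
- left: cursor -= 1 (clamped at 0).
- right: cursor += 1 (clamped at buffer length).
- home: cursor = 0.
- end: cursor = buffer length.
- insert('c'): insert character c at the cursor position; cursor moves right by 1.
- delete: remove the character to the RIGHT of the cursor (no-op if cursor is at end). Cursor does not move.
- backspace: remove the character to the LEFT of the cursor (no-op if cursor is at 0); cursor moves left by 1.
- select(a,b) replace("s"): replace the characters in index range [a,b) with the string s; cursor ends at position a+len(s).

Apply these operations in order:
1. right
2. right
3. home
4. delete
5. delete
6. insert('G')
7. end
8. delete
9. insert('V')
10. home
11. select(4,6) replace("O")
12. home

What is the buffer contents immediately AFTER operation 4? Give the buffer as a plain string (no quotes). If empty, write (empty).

Answer: BXBJE

Derivation:
After op 1 (right): buf='EBXBJE' cursor=1
After op 2 (right): buf='EBXBJE' cursor=2
After op 3 (home): buf='EBXBJE' cursor=0
After op 4 (delete): buf='BXBJE' cursor=0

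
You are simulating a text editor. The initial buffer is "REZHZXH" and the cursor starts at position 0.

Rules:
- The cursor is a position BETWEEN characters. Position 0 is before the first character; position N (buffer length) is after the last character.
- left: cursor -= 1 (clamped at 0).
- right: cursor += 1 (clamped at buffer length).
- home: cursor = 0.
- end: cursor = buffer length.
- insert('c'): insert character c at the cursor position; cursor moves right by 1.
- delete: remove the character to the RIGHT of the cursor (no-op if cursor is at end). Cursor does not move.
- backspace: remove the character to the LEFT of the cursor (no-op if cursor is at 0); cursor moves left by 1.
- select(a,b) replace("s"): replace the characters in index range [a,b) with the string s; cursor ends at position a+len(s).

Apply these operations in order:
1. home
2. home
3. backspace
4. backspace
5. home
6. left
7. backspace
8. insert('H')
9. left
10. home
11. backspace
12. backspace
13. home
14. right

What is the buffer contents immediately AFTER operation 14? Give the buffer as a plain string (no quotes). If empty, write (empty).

Answer: HREZHZXH

Derivation:
After op 1 (home): buf='REZHZXH' cursor=0
After op 2 (home): buf='REZHZXH' cursor=0
After op 3 (backspace): buf='REZHZXH' cursor=0
After op 4 (backspace): buf='REZHZXH' cursor=0
After op 5 (home): buf='REZHZXH' cursor=0
After op 6 (left): buf='REZHZXH' cursor=0
After op 7 (backspace): buf='REZHZXH' cursor=0
After op 8 (insert('H')): buf='HREZHZXH' cursor=1
After op 9 (left): buf='HREZHZXH' cursor=0
After op 10 (home): buf='HREZHZXH' cursor=0
After op 11 (backspace): buf='HREZHZXH' cursor=0
After op 12 (backspace): buf='HREZHZXH' cursor=0
After op 13 (home): buf='HREZHZXH' cursor=0
After op 14 (right): buf='HREZHZXH' cursor=1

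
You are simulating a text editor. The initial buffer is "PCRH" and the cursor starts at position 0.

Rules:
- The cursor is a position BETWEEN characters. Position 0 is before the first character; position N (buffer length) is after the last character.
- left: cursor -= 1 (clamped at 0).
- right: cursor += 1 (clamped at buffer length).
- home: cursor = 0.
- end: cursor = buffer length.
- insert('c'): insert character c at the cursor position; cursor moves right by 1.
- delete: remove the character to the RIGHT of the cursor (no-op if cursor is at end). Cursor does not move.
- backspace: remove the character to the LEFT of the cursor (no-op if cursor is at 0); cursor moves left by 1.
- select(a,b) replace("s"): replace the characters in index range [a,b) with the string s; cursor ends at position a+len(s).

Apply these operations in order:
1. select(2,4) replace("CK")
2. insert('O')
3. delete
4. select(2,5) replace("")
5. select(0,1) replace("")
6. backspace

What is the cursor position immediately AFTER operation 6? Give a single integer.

After op 1 (select(2,4) replace("CK")): buf='PCCK' cursor=4
After op 2 (insert('O')): buf='PCCKO' cursor=5
After op 3 (delete): buf='PCCKO' cursor=5
After op 4 (select(2,5) replace("")): buf='PC' cursor=2
After op 5 (select(0,1) replace("")): buf='C' cursor=0
After op 6 (backspace): buf='C' cursor=0

Answer: 0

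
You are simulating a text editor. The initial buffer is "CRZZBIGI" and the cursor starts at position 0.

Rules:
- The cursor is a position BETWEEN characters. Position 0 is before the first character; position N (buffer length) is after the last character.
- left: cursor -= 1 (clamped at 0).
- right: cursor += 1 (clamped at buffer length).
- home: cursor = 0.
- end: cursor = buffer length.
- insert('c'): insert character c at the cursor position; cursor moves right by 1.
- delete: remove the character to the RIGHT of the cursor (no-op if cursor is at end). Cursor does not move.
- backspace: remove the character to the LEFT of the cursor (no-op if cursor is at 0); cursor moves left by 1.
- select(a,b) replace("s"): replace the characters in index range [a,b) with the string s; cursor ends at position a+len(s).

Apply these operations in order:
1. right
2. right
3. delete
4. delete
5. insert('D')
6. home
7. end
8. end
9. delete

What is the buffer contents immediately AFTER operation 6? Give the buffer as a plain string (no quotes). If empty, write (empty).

Answer: CRDBIGI

Derivation:
After op 1 (right): buf='CRZZBIGI' cursor=1
After op 2 (right): buf='CRZZBIGI' cursor=2
After op 3 (delete): buf='CRZBIGI' cursor=2
After op 4 (delete): buf='CRBIGI' cursor=2
After op 5 (insert('D')): buf='CRDBIGI' cursor=3
After op 6 (home): buf='CRDBIGI' cursor=0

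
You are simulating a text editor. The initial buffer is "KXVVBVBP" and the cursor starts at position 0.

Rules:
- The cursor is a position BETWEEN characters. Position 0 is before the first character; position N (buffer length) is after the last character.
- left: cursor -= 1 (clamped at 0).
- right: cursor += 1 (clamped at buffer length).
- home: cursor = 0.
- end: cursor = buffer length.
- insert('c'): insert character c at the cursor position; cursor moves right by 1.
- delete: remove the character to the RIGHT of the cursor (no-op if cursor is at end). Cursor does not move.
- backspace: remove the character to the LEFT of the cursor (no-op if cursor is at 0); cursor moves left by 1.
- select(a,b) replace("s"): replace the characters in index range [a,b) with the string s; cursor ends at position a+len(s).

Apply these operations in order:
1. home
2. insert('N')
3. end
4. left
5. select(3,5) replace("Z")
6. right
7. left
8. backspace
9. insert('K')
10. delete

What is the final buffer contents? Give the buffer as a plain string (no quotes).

Answer: NKXKVBP

Derivation:
After op 1 (home): buf='KXVVBVBP' cursor=0
After op 2 (insert('N')): buf='NKXVVBVBP' cursor=1
After op 3 (end): buf='NKXVVBVBP' cursor=9
After op 4 (left): buf='NKXVVBVBP' cursor=8
After op 5 (select(3,5) replace("Z")): buf='NKXZBVBP' cursor=4
After op 6 (right): buf='NKXZBVBP' cursor=5
After op 7 (left): buf='NKXZBVBP' cursor=4
After op 8 (backspace): buf='NKXBVBP' cursor=3
After op 9 (insert('K')): buf='NKXKBVBP' cursor=4
After op 10 (delete): buf='NKXKVBP' cursor=4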